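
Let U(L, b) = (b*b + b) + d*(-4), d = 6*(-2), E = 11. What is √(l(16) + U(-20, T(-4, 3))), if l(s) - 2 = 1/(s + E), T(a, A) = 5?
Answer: √6483/9 ≈ 8.9464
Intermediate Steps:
d = -12
l(s) = 2 + 1/(11 + s) (l(s) = 2 + 1/(s + 11) = 2 + 1/(11 + s))
U(L, b) = 48 + b + b² (U(L, b) = (b*b + b) - 12*(-4) = (b² + b) + 48 = (b + b²) + 48 = 48 + b + b²)
√(l(16) + U(-20, T(-4, 3))) = √((23 + 2*16)/(11 + 16) + (48 + 5 + 5²)) = √((23 + 32)/27 + (48 + 5 + 25)) = √((1/27)*55 + 78) = √(55/27 + 78) = √(2161/27) = √6483/9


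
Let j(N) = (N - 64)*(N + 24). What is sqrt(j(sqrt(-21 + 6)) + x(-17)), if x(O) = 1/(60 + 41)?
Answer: sqrt(-15821650 - 408040*I*sqrt(15))/101 ≈ 1.9644 - 39.432*I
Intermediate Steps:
j(N) = (-64 + N)*(24 + N)
x(O) = 1/101
sqrt(j(sqrt(-21 + 6)) + x(-17)) = sqrt((-1536 + (sqrt(-21 + 6))**2 - 40*sqrt(-21 + 6)) + 1/101) = sqrt((-1536 + (sqrt(-15))**2 - 40*I*sqrt(15)) + 1/101) = sqrt((-1536 + (I*sqrt(15))**2 - 40*I*sqrt(15)) + 1/101) = sqrt((-1536 - 15 - 40*I*sqrt(15)) + 1/101) = sqrt((-1551 - 40*I*sqrt(15)) + 1/101) = sqrt(-156650/101 - 40*I*sqrt(15))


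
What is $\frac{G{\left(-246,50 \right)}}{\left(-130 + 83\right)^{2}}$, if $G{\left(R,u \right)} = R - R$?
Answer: $0$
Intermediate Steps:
$G{\left(R,u \right)} = 0$
$\frac{G{\left(-246,50 \right)}}{\left(-130 + 83\right)^{2}} = \frac{0}{\left(-130 + 83\right)^{2}} = \frac{0}{\left(-47\right)^{2}} = \frac{0}{2209} = 0 \cdot \frac{1}{2209} = 0$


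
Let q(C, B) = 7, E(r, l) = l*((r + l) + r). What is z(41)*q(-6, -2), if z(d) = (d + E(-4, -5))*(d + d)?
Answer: 60844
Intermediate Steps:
E(r, l) = l*(l + 2*r) (E(r, l) = l*((l + r) + r) = l*(l + 2*r))
z(d) = 2*d*(65 + d) (z(d) = (d - 5*(-5 + 2*(-4)))*(d + d) = (d - 5*(-5 - 8))*(2*d) = (d - 5*(-13))*(2*d) = (d + 65)*(2*d) = (65 + d)*(2*d) = 2*d*(65 + d))
z(41)*q(-6, -2) = (2*41*(65 + 41))*7 = (2*41*106)*7 = 8692*7 = 60844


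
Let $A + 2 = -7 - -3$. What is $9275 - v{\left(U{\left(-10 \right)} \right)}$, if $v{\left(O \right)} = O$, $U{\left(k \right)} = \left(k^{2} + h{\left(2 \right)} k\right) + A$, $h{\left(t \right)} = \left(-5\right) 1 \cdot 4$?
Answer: $8981$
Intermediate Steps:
$A = -6$ ($A = -2 - 4 = -6$)
$h{\left(t \right)} = -20$ ($h{\left(t \right)} = \left(-5\right) 4 = -20$)
$U{\left(k \right)} = -6 + k^{2} - 20 k$ ($U{\left(k \right)} = \left(k^{2} - 20 k\right) - 6 = -6 + k^{2} - 20 k$)
$9275 - v{\left(U{\left(-10 \right)} \right)} = 9275 - \left(-6 + \left(-10\right)^{2} - -200\right) = 9275 - \left(-6 + 100 + 200\right) = 9275 - 294 = 8981$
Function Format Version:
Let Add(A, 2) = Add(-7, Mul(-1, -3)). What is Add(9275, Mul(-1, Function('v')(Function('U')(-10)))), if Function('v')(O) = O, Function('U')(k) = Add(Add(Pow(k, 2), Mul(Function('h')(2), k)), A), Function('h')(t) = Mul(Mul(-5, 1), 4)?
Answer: 8981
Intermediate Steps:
A = -6 (A = Add(-2, Add(-7, Mul(-1, -3))) = Add(-2, Add(-7, 3)) = Add(-2, -4) = -6)
Function('h')(t) = -20 (Function('h')(t) = Mul(-5, 4) = -20)
Function('U')(k) = Add(-6, Pow(k, 2), Mul(-20, k)) (Function('U')(k) = Add(Add(Pow(k, 2), Mul(-20, k)), -6) = Add(-6, Pow(k, 2), Mul(-20, k)))
Add(9275, Mul(-1, Function('v')(Function('U')(-10)))) = Add(9275, Mul(-1, Add(-6, Pow(-10, 2), Mul(-20, -10)))) = Add(9275, Mul(-1, Add(-6, 100, 200))) = Add(9275, Mul(-1, 294)) = Add(9275, -294) = 8981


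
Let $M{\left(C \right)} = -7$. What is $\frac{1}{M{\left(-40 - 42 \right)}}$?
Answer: $- \frac{1}{7} \approx -0.14286$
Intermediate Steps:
$\frac{1}{M{\left(-40 - 42 \right)}} = \frac{1}{-7} = - \frac{1}{7}$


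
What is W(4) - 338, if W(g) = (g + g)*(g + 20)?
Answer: -146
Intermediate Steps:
W(g) = 2*g*(20 + g) (W(g) = (2*g)*(20 + g) = 2*g*(20 + g))
W(4) - 338 = 2*4*(20 + 4) - 338 = 2*4*24 - 338 = 192 - 338 = -146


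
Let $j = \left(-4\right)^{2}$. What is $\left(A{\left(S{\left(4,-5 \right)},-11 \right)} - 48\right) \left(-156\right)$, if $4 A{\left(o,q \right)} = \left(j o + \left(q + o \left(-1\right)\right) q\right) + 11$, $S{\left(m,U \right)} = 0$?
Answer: $2340$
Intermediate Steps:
$j = 16$
$A{\left(o,q \right)} = \frac{11}{4} + 4 o + \frac{q \left(q - o\right)}{4}$ ($A{\left(o,q \right)} = \frac{\left(16 o + \left(q + o \left(-1\right)\right) q\right) + 11}{4} = \frac{\left(16 o + \left(q - o\right) q\right) + 11}{4} = \frac{\left(16 o + q \left(q - o\right)\right) + 11}{4} = \frac{11 + 16 o + q \left(q - o\right)}{4} = \frac{11}{4} + 4 o + \frac{q \left(q - o\right)}{4}$)
$\left(A{\left(S{\left(4,-5 \right)},-11 \right)} - 48\right) \left(-156\right) = \left(\left(\frac{11}{4} + 4 \cdot 0 + \frac{\left(-11\right)^{2}}{4} - 0 \left(-11\right)\right) - 48\right) \left(-156\right) = \left(\left(\frac{11}{4} + 0 + \frac{1}{4} \cdot 121 + 0\right) - 48\right) \left(-156\right) = \left(\left(\frac{11}{4} + 0 + \frac{121}{4} + 0\right) - 48\right) \left(-156\right) = \left(33 - 48\right) \left(-156\right) = \left(-15\right) \left(-156\right) = 2340$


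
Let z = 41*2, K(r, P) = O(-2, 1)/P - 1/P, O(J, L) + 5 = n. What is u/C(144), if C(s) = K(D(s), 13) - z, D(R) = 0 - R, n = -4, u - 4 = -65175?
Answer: 847223/1076 ≈ 787.38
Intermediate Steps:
u = -65171 (u = 4 - 65175 = -65171)
O(J, L) = -9 (O(J, L) = -5 - 4 = -9)
D(R) = -R
K(r, P) = -10/P (K(r, P) = -9/P - 1/P = -10/P)
z = 82
C(s) = -1076/13 (C(s) = -10/13 - 1*82 = -10*1/13 - 82 = -10/13 - 82 = -1076/13)
u/C(144) = -65171/(-1076/13) = -65171*(-13/1076) = 847223/1076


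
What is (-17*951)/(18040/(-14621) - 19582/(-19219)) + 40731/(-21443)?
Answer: 97411869735682941/1295207333734 ≈ 75210.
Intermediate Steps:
(-17*951)/(18040/(-14621) - 19582/(-19219)) + 40731/(-21443) = -16167/(18040*(-1/14621) - 19582*(-1/19219)) + 40731*(-1/21443) = -16167/(-18040/14621 + 19582/19219) - 40731/21443 = -16167/(-60402338/281000999) - 40731/21443 = -16167*(-281000999/60402338) - 40731/21443 = 4542943150833/60402338 - 40731/21443 = 97411869735682941/1295207333734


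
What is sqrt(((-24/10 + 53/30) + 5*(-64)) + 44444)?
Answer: sqrt(39711030)/30 ≈ 210.06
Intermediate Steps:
sqrt(((-24/10 + 53/30) + 5*(-64)) + 44444) = sqrt(((-24*1/10 + 53*(1/30)) - 320) + 44444) = sqrt(((-12/5 + 53/30) - 320) + 44444) = sqrt((-19/30 - 320) + 44444) = sqrt(-9619/30 + 44444) = sqrt(1323701/30) = sqrt(39711030)/30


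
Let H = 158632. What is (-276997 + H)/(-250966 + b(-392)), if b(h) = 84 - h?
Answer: 23673/50098 ≈ 0.47253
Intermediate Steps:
(-276997 + H)/(-250966 + b(-392)) = (-276997 + 158632)/(-250966 + (84 - 1*(-392))) = -118365/(-250966 + (84 + 392)) = -118365/(-250966 + 476) = -118365/(-250490) = -118365*(-1/250490) = 23673/50098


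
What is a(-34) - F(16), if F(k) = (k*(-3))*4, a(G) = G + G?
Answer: 124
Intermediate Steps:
a(G) = 2*G
F(k) = -12*k (F(k) = -3*k*4 = -12*k)
a(-34) - F(16) = 2*(-34) - (-12)*16 = -68 - 1*(-192) = -68 + 192 = 124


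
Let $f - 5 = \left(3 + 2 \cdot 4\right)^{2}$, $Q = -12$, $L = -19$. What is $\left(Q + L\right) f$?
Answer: $-3906$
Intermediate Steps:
$f = 126$ ($f = 5 + \left(3 + 2 \cdot 4\right)^{2} = 5 + \left(3 + 8\right)^{2} = 5 + 11^{2} = 5 + 121 = 126$)
$\left(Q + L\right) f = \left(-12 - 19\right) 126 = \left(-31\right) 126 = -3906$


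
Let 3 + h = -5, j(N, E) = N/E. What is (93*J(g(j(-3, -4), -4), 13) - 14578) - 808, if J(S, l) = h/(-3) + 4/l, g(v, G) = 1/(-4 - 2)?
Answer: -196422/13 ≈ -15109.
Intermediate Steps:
h = -8 (h = -3 - 5 = -8)
g(v, G) = -1/6 (g(v, G) = 1/(-6) = -1/6)
J(S, l) = 8/3 + 4/l (J(S, l) = -8/(-3) + 4/l = -8*(-1/3) + 4/l = 8/3 + 4/l)
(93*J(g(j(-3, -4), -4), 13) - 14578) - 808 = (93*(8/3 + 4/13) - 14578) - 808 = (93*(116/39) - 14578) - 808 = (3596/13 - 14578) - 808 = -185918/13 - 808 = -196422/13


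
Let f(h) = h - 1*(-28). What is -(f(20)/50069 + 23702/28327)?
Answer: -1188095134/1418304563 ≈ -0.83769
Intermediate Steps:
f(h) = 28 + h (f(h) = h + 28 = 28 + h)
-(f(20)/50069 + 23702/28327) = -((28 + 20)/50069 + 23702/28327) = -(48*(1/50069) + 23702*(1/28327)) = -(48/50069 + 23702/28327) = -1*1188095134/1418304563 = -1188095134/1418304563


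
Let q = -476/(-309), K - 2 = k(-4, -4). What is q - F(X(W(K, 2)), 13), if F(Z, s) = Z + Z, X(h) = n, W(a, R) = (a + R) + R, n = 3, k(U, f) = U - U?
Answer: -1378/309 ≈ -4.4595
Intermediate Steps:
k(U, f) = 0
K = 2 (K = 2 + 0 = 2)
W(a, R) = a + 2*R (W(a, R) = (R + a) + R = a + 2*R)
X(h) = 3
F(Z, s) = 2*Z
q = 476/309 (q = -476*(-1/309) = 476/309 ≈ 1.5405)
q - F(X(W(K, 2)), 13) = 476/309 - 2*3 = 476/309 - 1*6 = 476/309 - 6 = -1378/309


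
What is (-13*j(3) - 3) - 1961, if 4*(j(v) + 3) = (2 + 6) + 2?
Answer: -3915/2 ≈ -1957.5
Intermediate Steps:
j(v) = -½ (j(v) = -3 + ((2 + 6) + 2)/4 = -3 + (8 + 2)/4 = -3 + (¼)*10 = -3 + 5/2 = -½)
(-13*j(3) - 3) - 1961 = (-13*(-½) - 3) - 1961 = (13/2 - 3) - 1961 = 7/2 - 1961 = -3915/2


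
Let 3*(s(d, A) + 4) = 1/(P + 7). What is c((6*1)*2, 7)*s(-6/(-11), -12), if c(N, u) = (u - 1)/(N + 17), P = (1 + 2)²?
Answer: -191/232 ≈ -0.82328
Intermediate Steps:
P = 9 (P = 3² = 9)
s(d, A) = -191/48 (s(d, A) = -4 + 1/(3*(9 + 7)) = -4 + (⅓)/16 = -4 + (⅓)*(1/16) = -4 + 1/48 = -191/48)
c(N, u) = (-1 + u)/(17 + N)
c((6*1)*2, 7)*s(-6/(-11), -12) = ((-1 + 7)/(17 + (6*1)*2))*(-191/48) = (6/(17 + 6*2))*(-191/48) = (6/(17 + 12))*(-191/48) = (6/29)*(-191/48) = -191/232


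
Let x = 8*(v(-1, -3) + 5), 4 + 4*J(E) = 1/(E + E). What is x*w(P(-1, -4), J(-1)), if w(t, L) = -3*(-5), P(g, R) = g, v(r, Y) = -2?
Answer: 360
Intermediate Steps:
J(E) = -1 + 1/(8*E) (J(E) = -1 + 1/(4*(E + E)) = -1 + 1/(4*((2*E))) = -1 + (1/(2*E))/4 = -1 + 1/(8*E))
w(t, L) = 15
x = 24 (x = 8*(-2 + 5) = 8*3 = 24)
x*w(P(-1, -4), J(-1)) = 24*15 = 360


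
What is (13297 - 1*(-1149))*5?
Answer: 72230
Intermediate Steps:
(13297 - 1*(-1149))*5 = (13297 + 1149)*5 = 14446*5 = 72230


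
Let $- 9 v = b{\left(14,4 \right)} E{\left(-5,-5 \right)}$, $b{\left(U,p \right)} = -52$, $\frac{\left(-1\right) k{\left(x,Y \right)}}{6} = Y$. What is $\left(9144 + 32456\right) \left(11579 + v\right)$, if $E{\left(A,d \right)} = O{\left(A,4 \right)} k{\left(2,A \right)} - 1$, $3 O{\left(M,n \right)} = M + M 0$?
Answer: $\frac{1408284800}{3} \approx 4.6943 \cdot 10^{8}$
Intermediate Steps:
$k{\left(x,Y \right)} = - 6 Y$
$O{\left(M,n \right)} = \frac{M}{3}$ ($O{\left(M,n \right)} = \frac{M + M 0}{3} = \frac{M + 0}{3} = \frac{M}{3}$)
$E{\left(A,d \right)} = -1 - 2 A^{2}$ ($E{\left(A,d \right)} = \frac{A}{3} \left(- 6 A\right) - 1 = - 2 A^{2} - 1 = -1 - 2 A^{2}$)
$v = - \frac{884}{3}$ ($v = - \frac{\left(-52\right) \left(-1 - 2 \left(-5\right)^{2}\right)}{9} = - \frac{\left(-52\right) \left(-1 - 50\right)}{9} = - \frac{\left(-52\right) \left(-51\right)}{9} = \left(- \frac{1}{9}\right) 2652 = - \frac{884}{3} \approx -294.67$)
$\left(9144 + 32456\right) \left(11579 + v\right) = \left(9144 + 32456\right) \left(11579 - \frac{884}{3}\right) = 41600 \cdot \frac{33853}{3} = \frac{1408284800}{3}$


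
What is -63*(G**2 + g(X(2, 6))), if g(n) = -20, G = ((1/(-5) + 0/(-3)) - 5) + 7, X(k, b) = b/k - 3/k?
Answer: 26397/25 ≈ 1055.9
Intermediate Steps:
X(k, b) = -3/k + b/k
G = 9/5 (G = ((1*(-1/5) + 0*(-1/3)) - 5) + 7 = ((-1/5 + 0) - 5) + 7 = (-1/5 - 5) + 7 = -26/5 + 7 = 9/5 ≈ 1.8000)
-63*(G**2 + g(X(2, 6))) = -63*((9/5)**2 - 20) = -63*(81/25 - 20) = -63*(-419/25) = 26397/25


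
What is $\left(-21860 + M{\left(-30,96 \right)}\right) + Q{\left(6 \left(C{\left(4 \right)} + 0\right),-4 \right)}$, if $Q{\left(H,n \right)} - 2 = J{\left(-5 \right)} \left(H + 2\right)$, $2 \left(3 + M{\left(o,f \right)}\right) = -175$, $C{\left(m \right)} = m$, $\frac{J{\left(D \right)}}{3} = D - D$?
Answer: $- \frac{43897}{2} \approx -21949.0$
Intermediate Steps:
$J{\left(D \right)} = 0$ ($J{\left(D \right)} = 3 \left(D - D\right) = 3 \cdot 0 = 0$)
$M{\left(o,f \right)} = - \frac{181}{2}$ ($M{\left(o,f \right)} = -3 + \frac{1}{2} \left(-175\right) = -3 - \frac{175}{2} = - \frac{181}{2}$)
$Q{\left(H,n \right)} = 2$ ($Q{\left(H,n \right)} = 2 + 0 \left(H + 2\right) = 2 + 0 \left(2 + H\right) = 2 + 0 = 2$)
$\left(-21860 + M{\left(-30,96 \right)}\right) + Q{\left(6 \left(C{\left(4 \right)} + 0\right),-4 \right)} = \left(-21860 - \frac{181}{2}\right) + 2 = - \frac{43901}{2} + 2 = - \frac{43897}{2}$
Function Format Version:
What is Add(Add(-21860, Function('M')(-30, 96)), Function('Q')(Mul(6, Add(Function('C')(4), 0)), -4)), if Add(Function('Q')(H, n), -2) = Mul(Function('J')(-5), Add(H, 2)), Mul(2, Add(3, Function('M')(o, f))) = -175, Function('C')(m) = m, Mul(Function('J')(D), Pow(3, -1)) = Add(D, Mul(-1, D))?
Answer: Rational(-43897, 2) ≈ -21949.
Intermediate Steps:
Function('J')(D) = 0 (Function('J')(D) = Mul(3, Add(D, Mul(-1, D))) = Mul(3, 0) = 0)
Function('M')(o, f) = Rational(-181, 2) (Function('M')(o, f) = Add(-3, Mul(Rational(1, 2), -175)) = Add(-3, Rational(-175, 2)) = Rational(-181, 2))
Function('Q')(H, n) = 2 (Function('Q')(H, n) = Add(2, Mul(0, Add(H, 2))) = Add(2, Mul(0, Add(2, H))) = Add(2, 0) = 2)
Add(Add(-21860, Function('M')(-30, 96)), Function('Q')(Mul(6, Add(Function('C')(4), 0)), -4)) = Add(Add(-21860, Rational(-181, 2)), 2) = Add(Rational(-43901, 2), 2) = Rational(-43897, 2)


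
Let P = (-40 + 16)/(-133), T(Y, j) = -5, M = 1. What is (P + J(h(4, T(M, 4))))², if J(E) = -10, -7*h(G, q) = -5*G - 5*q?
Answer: 1705636/17689 ≈ 96.424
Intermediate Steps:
h(G, q) = 5*G/7 + 5*q/7 (h(G, q) = -(-5*G - 5*q)/7 = 5*G/7 + 5*q/7)
P = 24/133 (P = -24*(-1/133) = 24/133 ≈ 0.18045)
(P + J(h(4, T(M, 4))))² = (24/133 - 10)² = (-1306/133)² = 1705636/17689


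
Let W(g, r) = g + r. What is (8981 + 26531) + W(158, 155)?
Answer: 35825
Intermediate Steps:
(8981 + 26531) + W(158, 155) = (8981 + 26531) + (158 + 155) = 35512 + 313 = 35825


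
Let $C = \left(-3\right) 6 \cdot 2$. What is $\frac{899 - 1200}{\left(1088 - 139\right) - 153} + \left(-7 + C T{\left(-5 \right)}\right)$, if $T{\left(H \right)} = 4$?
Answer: $- \frac{120497}{796} \approx -151.38$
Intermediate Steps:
$C = -36$ ($C = \left(-18\right) 2 = -36$)
$\frac{899 - 1200}{\left(1088 - 139\right) - 153} + \left(-7 + C T{\left(-5 \right)}\right) = \frac{899 - 1200}{\left(1088 - 139\right) - 153} - 151 = - \frac{301}{949 - 153} - 151 = - \frac{301}{796} - 151 = - \frac{120497}{796}$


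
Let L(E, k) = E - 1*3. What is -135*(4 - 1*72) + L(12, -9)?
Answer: 9189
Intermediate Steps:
L(E, k) = -3 + E (L(E, k) = E - 3 = -3 + E)
-135*(4 - 1*72) + L(12, -9) = -135*(4 - 1*72) + (-3 + 12) = -135*(4 - 72) + 9 = -135*(-68) + 9 = 9180 + 9 = 9189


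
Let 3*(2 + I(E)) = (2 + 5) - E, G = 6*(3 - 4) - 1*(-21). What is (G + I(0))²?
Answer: 2116/9 ≈ 235.11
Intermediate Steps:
G = 15 (G = 6*(-1) + 21 = -6 + 21 = 15)
I(E) = ⅓ - E/3 (I(E) = -2 + ((2 + 5) - E)/3 = -2 + (7 - E)/3 = -2 + (7/3 - E/3) = ⅓ - E/3)
(G + I(0))² = (15 + (⅓ - ⅓*0))² = (15 + (⅓ + 0))² = (15 + ⅓)² = (46/3)² = 2116/9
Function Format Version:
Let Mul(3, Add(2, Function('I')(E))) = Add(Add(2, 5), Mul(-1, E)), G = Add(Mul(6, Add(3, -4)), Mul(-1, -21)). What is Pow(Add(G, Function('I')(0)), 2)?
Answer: Rational(2116, 9) ≈ 235.11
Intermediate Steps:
G = 15 (G = Add(Mul(6, -1), 21) = Add(-6, 21) = 15)
Function('I')(E) = Add(Rational(1, 3), Mul(Rational(-1, 3), E)) (Function('I')(E) = Add(-2, Mul(Rational(1, 3), Add(Add(2, 5), Mul(-1, E)))) = Add(-2, Mul(Rational(1, 3), Add(7, Mul(-1, E)))) = Add(-2, Add(Rational(7, 3), Mul(Rational(-1, 3), E))) = Add(Rational(1, 3), Mul(Rational(-1, 3), E)))
Pow(Add(G, Function('I')(0)), 2) = Pow(Add(15, Add(Rational(1, 3), Mul(Rational(-1, 3), 0))), 2) = Pow(Add(15, Add(Rational(1, 3), 0)), 2) = Pow(Add(15, Rational(1, 3)), 2) = Pow(Rational(46, 3), 2) = Rational(2116, 9)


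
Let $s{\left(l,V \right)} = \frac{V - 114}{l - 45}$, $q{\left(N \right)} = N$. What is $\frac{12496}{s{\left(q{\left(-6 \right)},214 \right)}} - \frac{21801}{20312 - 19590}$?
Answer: $- \frac{115576953}{18050} \approx -6403.2$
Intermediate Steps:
$s{\left(l,V \right)} = \frac{-114 + V}{-45 + l}$
$\frac{12496}{s{\left(q{\left(-6 \right)},214 \right)}} - \frac{21801}{20312 - 19590} = \frac{12496}{\frac{1}{-45 - 6} \left(-114 + 214\right)} - \frac{21801}{20312 - 19590} = \frac{12496}{\frac{1}{-51} \cdot 100} - \frac{21801}{722} = \frac{12496}{\left(- \frac{1}{51}\right) 100} - \frac{21801}{722} = \frac{12496}{- \frac{100}{51}} - \frac{21801}{722} = 12496 \left(- \frac{51}{100}\right) - \frac{21801}{722} = - \frac{159324}{25} - \frac{21801}{722} = - \frac{115576953}{18050}$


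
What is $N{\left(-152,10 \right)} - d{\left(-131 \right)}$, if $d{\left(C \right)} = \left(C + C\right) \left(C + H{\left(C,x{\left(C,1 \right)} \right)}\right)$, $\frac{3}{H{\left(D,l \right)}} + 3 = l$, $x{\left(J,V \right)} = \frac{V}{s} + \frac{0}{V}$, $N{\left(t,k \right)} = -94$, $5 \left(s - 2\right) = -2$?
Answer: $- \frac{660192}{19} \approx -34747.0$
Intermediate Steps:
$s = \frac{8}{5}$ ($s = 2 + \frac{1}{5} \left(-2\right) = 2 - \frac{2}{5} = \frac{8}{5} \approx 1.6$)
$x{\left(J,V \right)} = \frac{5 V}{8}$ ($x{\left(J,V \right)} = \frac{V}{\frac{8}{5}} + \frac{0}{V} = V \frac{5}{8} + 0 = \frac{5 V}{8} + 0 = \frac{5 V}{8}$)
$H{\left(D,l \right)} = \frac{3}{-3 + l}$
$d{\left(C \right)} = 2 C \left(- \frac{24}{19} + C\right)$ ($d{\left(C \right)} = \left(C + C\right) \left(C + \frac{3}{-3 + \frac{5}{8} \cdot 1}\right) = 2 C \left(C + \frac{3}{-3 + \frac{5}{8}}\right) = 2 C \left(C + \frac{3}{- \frac{19}{8}}\right) = 2 C \left(C + 3 \left(- \frac{8}{19}\right)\right) = 2 C \left(C - \frac{24}{19}\right) = 2 C \left(- \frac{24}{19} + C\right)$)
$N{\left(-152,10 \right)} - d{\left(-131 \right)} = -94 - \frac{2}{19} \left(-131\right) \left(-24 + 19 \left(-131\right)\right) = -94 - \frac{2}{19} \left(-131\right) \left(-24 - 2489\right) = -94 - \frac{2}{19} \left(-131\right) \left(-2513\right) = -94 - \frac{658406}{19} = - \frac{660192}{19}$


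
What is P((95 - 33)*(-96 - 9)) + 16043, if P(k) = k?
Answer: 9533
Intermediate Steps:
P((95 - 33)*(-96 - 9)) + 16043 = (95 - 33)*(-96 - 9) + 16043 = 62*(-105) + 16043 = -6510 + 16043 = 9533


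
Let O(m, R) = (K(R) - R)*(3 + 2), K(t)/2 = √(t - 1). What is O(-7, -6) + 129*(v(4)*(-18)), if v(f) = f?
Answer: -9258 + 10*I*√7 ≈ -9258.0 + 26.458*I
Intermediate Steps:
K(t) = 2*√(-1 + t) (K(t) = 2*√(t - 1) = 2*√(-1 + t))
O(m, R) = -5*R + 10*√(-1 + R) (O(m, R) = (2*√(-1 + R) - R)*(3 + 2) = (-R + 2*√(-1 + R))*5 = -5*R + 10*√(-1 + R))
O(-7, -6) + 129*(v(4)*(-18)) = (-5*(-6) + 10*√(-1 - 6)) + 129*(4*(-18)) = (30 + 10*√(-7)) + 129*(-72) = (30 + 10*(I*√7)) - 9288 = (30 + 10*I*√7) - 9288 = -9258 + 10*I*√7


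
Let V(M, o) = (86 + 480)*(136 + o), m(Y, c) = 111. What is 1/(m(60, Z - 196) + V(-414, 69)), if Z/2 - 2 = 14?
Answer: 1/116141 ≈ 8.6102e-6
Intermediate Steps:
Z = 32 (Z = 4 + 2*14 = 4 + 28 = 32)
V(M, o) = 76976 + 566*o (V(M, o) = 566*(136 + o) = 76976 + 566*o)
1/(m(60, Z - 196) + V(-414, 69)) = 1/(111 + (76976 + 566*69)) = 1/(111 + (76976 + 39054)) = 1/(111 + 116030) = 1/116141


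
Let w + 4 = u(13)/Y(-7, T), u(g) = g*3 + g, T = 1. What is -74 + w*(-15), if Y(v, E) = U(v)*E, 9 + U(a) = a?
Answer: 139/4 ≈ 34.750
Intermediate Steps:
U(a) = -9 + a
u(g) = 4*g (u(g) = 3*g + g = 4*g)
Y(v, E) = E*(-9 + v) (Y(v, E) = (-9 + v)*E = E*(-9 + v))
w = -29/4 (w = -4 + (4*13)/((1*(-9 - 7))) = -4 + 52/((1*(-16))) = -4 + 52/(-16) = -4 + 52*(-1/16) = -4 - 13/4 = -29/4 ≈ -7.2500)
-74 + w*(-15) = -74 - 29/4*(-15) = -74 + 435/4 = 139/4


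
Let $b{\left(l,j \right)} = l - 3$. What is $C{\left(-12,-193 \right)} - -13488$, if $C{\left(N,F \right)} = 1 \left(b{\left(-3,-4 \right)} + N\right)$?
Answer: $13470$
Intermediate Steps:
$b{\left(l,j \right)} = -3 + l$
$C{\left(N,F \right)} = -6 + N$ ($C{\left(N,F \right)} = 1 \left(\left(-3 - 3\right) + N\right) = 1 \left(-6 + N\right) = -6 + N$)
$C{\left(-12,-193 \right)} - -13488 = \left(-6 - 12\right) - -13488 = -18 + 13488 = 13470$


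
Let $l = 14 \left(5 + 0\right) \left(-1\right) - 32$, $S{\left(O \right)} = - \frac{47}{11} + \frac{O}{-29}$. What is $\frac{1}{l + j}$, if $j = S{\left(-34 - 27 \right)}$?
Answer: $- \frac{319}{33230} \approx -0.0095998$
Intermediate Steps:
$S{\left(O \right)} = - \frac{47}{11} - \frac{O}{29}$ ($S{\left(O \right)} = \left(-47\right) \frac{1}{11} + O \left(- \frac{1}{29}\right) = - \frac{47}{11} - \frac{O}{29}$)
$j = - \frac{692}{319}$ ($j = - \frac{47}{11} - \frac{-34 - 27}{29} = - \frac{47}{11} - - \frac{61}{29} = - \frac{47}{11} + \frac{61}{29} = - \frac{692}{319} \approx -2.1693$)
$l = -102$ ($l = 14 \cdot 5 \left(-1\right) - 32 = 14 \left(-5\right) - 32 = -70 - 32 = -102$)
$\frac{1}{l + j} = \frac{1}{-102 - \frac{692}{319}} = \frac{1}{- \frac{33230}{319}} = - \frac{319}{33230}$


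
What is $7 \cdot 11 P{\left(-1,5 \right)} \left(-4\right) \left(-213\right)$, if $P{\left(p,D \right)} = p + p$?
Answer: $-131208$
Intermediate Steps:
$P{\left(p,D \right)} = 2 p$
$7 \cdot 11 P{\left(-1,5 \right)} \left(-4\right) \left(-213\right) = 7 \cdot 11 \cdot 2 \left(-1\right) \left(-4\right) \left(-213\right) = 77 \left(\left(-2\right) \left(-4\right)\right) \left(-213\right) = 77 \cdot 8 \left(-213\right) = 616 \left(-213\right) = -131208$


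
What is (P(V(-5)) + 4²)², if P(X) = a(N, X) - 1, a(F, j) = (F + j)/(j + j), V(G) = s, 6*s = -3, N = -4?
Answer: 1521/4 ≈ 380.25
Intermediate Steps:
s = -½ (s = (⅙)*(-3) = -½ ≈ -0.50000)
V(G) = -½
a(F, j) = (F + j)/(2*j) (a(F, j) = (F + j)/((2*j)) = (F + j)*(1/(2*j)) = (F + j)/(2*j))
P(X) = -1 + (-4 + X)/(2*X) (P(X) = (-4 + X)/(2*X) - 1 = -1 + (-4 + X)/(2*X))
(P(V(-5)) + 4²)² = ((-4 - 1*(-½))/(2*(-½)) + 4²)² = ((½)*(-2)*(-4 + ½) + 16)² = ((½)*(-2)*(-7/2) + 16)² = (7/2 + 16)² = (39/2)² = 1521/4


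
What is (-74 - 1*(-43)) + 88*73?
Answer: 6393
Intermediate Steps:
(-74 - 1*(-43)) + 88*73 = (-74 + 43) + 6424 = -31 + 6424 = 6393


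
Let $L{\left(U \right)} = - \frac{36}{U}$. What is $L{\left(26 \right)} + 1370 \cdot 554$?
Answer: $\frac{9866722}{13} \approx 7.5898 \cdot 10^{5}$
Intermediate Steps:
$L{\left(26 \right)} + 1370 \cdot 554 = - \frac{36}{26} + 1370 \cdot 554 = \left(-36\right) \frac{1}{26} + 758980 = - \frac{18}{13} + 758980 = \frac{9866722}{13}$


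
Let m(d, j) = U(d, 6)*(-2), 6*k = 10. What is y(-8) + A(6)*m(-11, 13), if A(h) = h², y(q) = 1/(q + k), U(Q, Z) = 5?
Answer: -6843/19 ≈ -360.16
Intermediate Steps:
k = 5/3 (k = (⅙)*10 = 5/3 ≈ 1.6667)
m(d, j) = -10 (m(d, j) = 5*(-2) = -10)
y(q) = 1/(5/3 + q) (y(q) = 1/(q + 5/3) = 1/(5/3 + q))
y(-8) + A(6)*m(-11, 13) = 3/(5 + 3*(-8)) + 6²*(-10) = 3/(5 - 24) + 36*(-10) = 3/(-19) - 360 = 3*(-1/19) - 360 = -3/19 - 360 = -6843/19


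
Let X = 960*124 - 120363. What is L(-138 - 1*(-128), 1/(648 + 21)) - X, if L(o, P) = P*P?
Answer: 592123204/447561 ≈ 1323.0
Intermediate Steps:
X = -1323 (X = 119040 - 120363 = -1323)
L(o, P) = P²
L(-138 - 1*(-128), 1/(648 + 21)) - X = (1/(648 + 21))² - 1*(-1323) = (1/669)² + 1323 = 1/447561 + 1323 = 592123204/447561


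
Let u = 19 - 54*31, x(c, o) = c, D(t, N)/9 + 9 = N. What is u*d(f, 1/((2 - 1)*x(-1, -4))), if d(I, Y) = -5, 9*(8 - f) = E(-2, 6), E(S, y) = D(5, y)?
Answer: 8275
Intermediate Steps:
D(t, N) = -81 + 9*N
E(S, y) = -81 + 9*y
f = 11 (f = 8 - (-81 + 9*6)/9 = 8 - (-81 + 54)/9 = 8 - 1/9*(-27) = 8 + 3 = 11)
u = -1655 (u = 19 - 1674 = -1655)
u*d(f, 1/((2 - 1)*x(-1, -4))) = -1655*(-5) = 8275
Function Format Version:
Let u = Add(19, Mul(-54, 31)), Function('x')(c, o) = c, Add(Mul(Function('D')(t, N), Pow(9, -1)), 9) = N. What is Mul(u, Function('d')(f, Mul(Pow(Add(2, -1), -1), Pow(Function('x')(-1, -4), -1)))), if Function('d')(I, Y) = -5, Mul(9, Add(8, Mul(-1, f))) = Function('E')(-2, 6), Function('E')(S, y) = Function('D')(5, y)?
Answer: 8275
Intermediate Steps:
Function('D')(t, N) = Add(-81, Mul(9, N))
Function('E')(S, y) = Add(-81, Mul(9, y))
f = 11 (f = Add(8, Mul(Rational(-1, 9), Add(-81, Mul(9, 6)))) = Add(8, Mul(Rational(-1, 9), Add(-81, 54))) = Add(8, Mul(Rational(-1, 9), -27)) = Add(8, 3) = 11)
u = -1655 (u = Add(19, -1674) = -1655)
Mul(u, Function('d')(f, Mul(Pow(Add(2, -1), -1), Pow(Function('x')(-1, -4), -1)))) = Mul(-1655, -5) = 8275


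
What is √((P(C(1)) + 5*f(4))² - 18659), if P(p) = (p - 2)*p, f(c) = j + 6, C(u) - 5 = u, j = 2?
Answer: I*√14563 ≈ 120.68*I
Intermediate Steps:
C(u) = 5 + u
f(c) = 8 (f(c) = 2 + 6 = 8)
P(p) = p*(-2 + p) (P(p) = (-2 + p)*p = p*(-2 + p))
√((P(C(1)) + 5*f(4))² - 18659) = √(((5 + 1)*(-2 + (5 + 1)) + 5*8)² - 18659) = √((6*(-2 + 6) + 40)² - 18659) = √((6*4 + 40)² - 18659) = √((24 + 40)² - 18659) = √(64² - 18659) = √(4096 - 18659) = √(-14563) = I*√14563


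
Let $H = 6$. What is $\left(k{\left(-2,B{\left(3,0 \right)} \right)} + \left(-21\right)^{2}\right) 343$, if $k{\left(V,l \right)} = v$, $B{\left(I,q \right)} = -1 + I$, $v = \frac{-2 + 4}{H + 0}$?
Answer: $\frac{454132}{3} \approx 1.5138 \cdot 10^{5}$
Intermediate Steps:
$v = \frac{1}{3}$ ($v = \frac{-2 + 4}{6 + 0} = \frac{2}{6} = 2 \cdot \frac{1}{6} = \frac{1}{3} \approx 0.33333$)
$k{\left(V,l \right)} = \frac{1}{3}$
$\left(k{\left(-2,B{\left(3,0 \right)} \right)} + \left(-21\right)^{2}\right) 343 = \left(\frac{1}{3} + \left(-21\right)^{2}\right) 343 = \left(\frac{1}{3} + 441\right) 343 = \frac{1324}{3} \cdot 343 = \frac{454132}{3}$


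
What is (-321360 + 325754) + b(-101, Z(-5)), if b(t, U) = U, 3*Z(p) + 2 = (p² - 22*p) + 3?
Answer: 13318/3 ≈ 4439.3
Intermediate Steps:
Z(p) = ⅓ - 22*p/3 + p²/3 (Z(p) = -⅔ + ((p² - 22*p) + 3)/3 = -⅔ + (3 + p² - 22*p)/3 = -⅔ + (1 - 22*p/3 + p²/3) = ⅓ - 22*p/3 + p²/3)
(-321360 + 325754) + b(-101, Z(-5)) = (-321360 + 325754) + (⅓ - 22/3*(-5) + (⅓)*(-5)²) = 4394 + (⅓ + 110/3 + (⅓)*25) = 4394 + (⅓ + 110/3 + 25/3) = 4394 + 136/3 = 13318/3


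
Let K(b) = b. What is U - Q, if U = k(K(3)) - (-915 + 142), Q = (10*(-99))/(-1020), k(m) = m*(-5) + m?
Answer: 25841/34 ≈ 760.03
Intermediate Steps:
k(m) = -4*m (k(m) = -5*m + m = -4*m)
Q = 33/34 (Q = -990*(-1/1020) = 33/34 ≈ 0.97059)
U = 761 (U = -4*3 - (-915 + 142) = -12 - 1*(-773) = -12 + 773 = 761)
U - Q = 761 - 1*33/34 = 761 - 33/34 = 25841/34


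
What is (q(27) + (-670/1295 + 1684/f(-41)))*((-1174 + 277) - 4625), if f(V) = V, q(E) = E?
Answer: 855562114/10619 ≈ 80569.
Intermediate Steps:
(q(27) + (-670/1295 + 1684/f(-41)))*((-1174 + 277) - 4625) = (27 + (-670/1295 + 1684/(-41)))*((-1174 + 277) - 4625) = (27 + (-670*1/1295 + 1684*(-1/41)))*(-897 - 4625) = (27 + (-134/259 - 1684/41))*(-5522) = (27 - 441650/10619)*(-5522) = -154937/10619*(-5522) = 855562114/10619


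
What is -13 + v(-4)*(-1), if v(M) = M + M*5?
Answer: 11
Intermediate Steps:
v(M) = 6*M (v(M) = M + 5*M = 6*M)
-13 + v(-4)*(-1) = -13 + (6*(-4))*(-1) = -13 - 24*(-1) = -13 + 24 = 11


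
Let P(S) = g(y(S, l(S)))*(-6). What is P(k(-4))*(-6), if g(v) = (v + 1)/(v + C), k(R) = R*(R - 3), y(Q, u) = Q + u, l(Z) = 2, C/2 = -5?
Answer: 279/5 ≈ 55.800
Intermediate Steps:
C = -10 (C = 2*(-5) = -10)
k(R) = R*(-3 + R)
g(v) = (1 + v)/(-10 + v) (g(v) = (v + 1)/(v - 10) = (1 + v)/(-10 + v))
P(S) = -6*(3 + S)/(-8 + S) (P(S) = ((1 + (S + 2))/(-10 + (S + 2)))*(-6) = ((1 + (2 + S))/(-10 + (2 + S)))*(-6) = ((3 + S)/(-8 + S))*(-6) = -6*(3 + S)/(-8 + S))
P(k(-4))*(-6) = (6*(-3 - (-4)*(-3 - 4))/(-8 - 4*(-3 - 4)))*(-6) = (6*(-3 - (-4)*(-7))/(-8 - 4*(-7)))*(-6) = (6*(-3 - 1*28)/(-8 + 28))*(-6) = (6*(-3 - 28)/20)*(-6) = (6*(1/20)*(-31))*(-6) = -93/10*(-6) = 279/5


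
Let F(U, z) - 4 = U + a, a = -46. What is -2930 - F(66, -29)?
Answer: -2954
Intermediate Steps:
F(U, z) = -42 + U (F(U, z) = 4 + (U - 46) = 4 + (-46 + U) = -42 + U)
-2930 - F(66, -29) = -2930 - (-42 + 66) = -2930 - 1*24 = -2930 - 24 = -2954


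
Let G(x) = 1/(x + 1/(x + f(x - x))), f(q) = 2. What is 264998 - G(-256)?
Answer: 17231495204/65025 ≈ 2.6500e+5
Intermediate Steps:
G(x) = 1/(x + 1/(2 + x)) (G(x) = 1/(x + 1/(x + 2)) = 1/(x + 1/(2 + x)))
264998 - G(-256) = 264998 - (2 - 256)/(1 + (-256)**2 + 2*(-256)) = 264998 - (-254)/(1 + 65536 - 512) = 264998 - (-254)/65025 = 264998 - 1*(-254/65025) = 264998 + 254/65025 = 17231495204/65025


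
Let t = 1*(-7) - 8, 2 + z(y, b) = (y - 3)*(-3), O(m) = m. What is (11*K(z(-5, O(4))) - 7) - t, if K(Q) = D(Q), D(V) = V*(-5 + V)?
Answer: 4122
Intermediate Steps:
z(y, b) = 7 - 3*y (z(y, b) = -2 + (y - 3)*(-3) = -2 + (-3 + y)*(-3) = -2 + (9 - 3*y) = 7 - 3*y)
t = -15 (t = -7 - 8 = -15)
K(Q) = Q*(-5 + Q)
(11*K(z(-5, O(4))) - 7) - t = (11*((7 - 3*(-5))*(-5 + (7 - 3*(-5)))) - 7) - 1*(-15) = (11*((7 + 15)*(-5 + (7 + 15))) - 7) + 15 = (11*(22*(-5 + 22)) - 7) + 15 = (11*(22*17) - 7) + 15 = (11*374 - 7) + 15 = (4114 - 7) + 15 = 4107 + 15 = 4122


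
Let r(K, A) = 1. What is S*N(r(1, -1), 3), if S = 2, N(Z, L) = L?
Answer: 6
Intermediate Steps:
S*N(r(1, -1), 3) = 2*3 = 6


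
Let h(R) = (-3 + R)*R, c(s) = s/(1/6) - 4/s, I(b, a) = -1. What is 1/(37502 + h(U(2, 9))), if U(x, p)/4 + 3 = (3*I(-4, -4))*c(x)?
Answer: 1/55322 ≈ 1.8076e-5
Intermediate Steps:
c(s) = -4/s + 6*s (c(s) = s/(⅙) - 4/s = s*6 - 4/s = 6*s - 4/s = -4/s + 6*s)
U(x, p) = -12 - 72*x + 48/x (U(x, p) = -12 + 4*((3*(-1))*(-4/x + 6*x)) = -12 + 4*(-3*(-4/x + 6*x)) = -12 + 4*(-18*x + 12/x) = -12 + (-72*x + 48/x) = -12 - 72*x + 48/x)
h(R) = R*(-3 + R)
1/(37502 + h(U(2, 9))) = 1/(37502 + (-12 - 72*2 + 48/2)*(-3 + (-12 - 72*2 + 48/2))) = 1/(37502 + (-12 - 144 + 48*(½))*(-3 + (-12 - 144 + 48*(½)))) = 1/(37502 + (-12 - 144 + 24)*(-3 + (-12 - 144 + 24))) = 1/(37502 - 132*(-3 - 132)) = 1/(37502 - 132*(-135)) = 1/(37502 + 17820) = 1/55322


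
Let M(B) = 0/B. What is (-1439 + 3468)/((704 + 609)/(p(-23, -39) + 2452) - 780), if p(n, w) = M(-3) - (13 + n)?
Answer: -4995398/1919047 ≈ -2.6031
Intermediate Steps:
M(B) = 0
p(n, w) = -13 - n (p(n, w) = 0 - (13 + n) = 0 + (-13 - n) = -13 - n)
(-1439 + 3468)/((704 + 609)/(p(-23, -39) + 2452) - 780) = (-1439 + 3468)/((704 + 609)/((-13 - 1*(-23)) + 2452) - 780) = 2029/(1313/((-13 + 23) + 2452) - 780) = 2029/(1313/(10 + 2452) - 780) = 2029/(1313/2462 - 780) = 2029/(-1919047/2462) = 2029*(-2462/1919047) = -4995398/1919047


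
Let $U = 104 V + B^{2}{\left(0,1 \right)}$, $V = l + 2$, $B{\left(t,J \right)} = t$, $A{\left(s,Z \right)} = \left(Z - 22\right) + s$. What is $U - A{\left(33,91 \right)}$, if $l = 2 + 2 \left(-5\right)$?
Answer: $-726$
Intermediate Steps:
$l = -8$ ($l = 2 - 10 = -8$)
$A{\left(s,Z \right)} = -22 + Z + s$ ($A{\left(s,Z \right)} = \left(-22 + Z\right) + s = -22 + Z + s$)
$V = -6$ ($V = -8 + 2 = -6$)
$U = -624$ ($U = 104 \left(-6\right) + 0^{2} = -624 + 0 = -624$)
$U - A{\left(33,91 \right)} = -624 - \left(-22 + 91 + 33\right) = -624 - 102 = -726$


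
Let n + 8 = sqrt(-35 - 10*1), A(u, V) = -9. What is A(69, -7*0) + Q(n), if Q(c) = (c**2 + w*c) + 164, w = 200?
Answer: -1426 + 552*I*sqrt(5) ≈ -1426.0 + 1234.3*I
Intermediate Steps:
n = -8 + 3*I*sqrt(5) (n = -8 + sqrt(-35 - 10*1) = -8 + sqrt(-35 - 10) = -8 + sqrt(-45) = -8 + 3*I*sqrt(5) ≈ -8.0 + 6.7082*I)
Q(c) = 164 + c**2 + 200*c (Q(c) = (c**2 + 200*c) + 164 = 164 + c**2 + 200*c)
A(69, -7*0) + Q(n) = -9 + (164 + (-8 + 3*I*sqrt(5))**2 + 200*(-8 + 3*I*sqrt(5))) = -9 + (164 + (-8 + 3*I*sqrt(5))**2 + (-1600 + 600*I*sqrt(5))) = -9 + (-1436 + (-8 + 3*I*sqrt(5))**2 + 600*I*sqrt(5)) = -1445 + (-8 + 3*I*sqrt(5))**2 + 600*I*sqrt(5)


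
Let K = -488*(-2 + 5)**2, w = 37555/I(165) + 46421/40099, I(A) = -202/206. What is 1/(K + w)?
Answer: -4049999/172892455422 ≈ -2.3425e-5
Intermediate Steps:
I(A) = -101/103 (I(A) = -202*1/206 = -101/103)
w = -155104859814/4049999 (w = 37555/(-101/103) + 46421/40099 = 37555*(-103/101) + 46421*(1/40099) = -3868165/101 + 46421/40099 = -155104859814/4049999 ≈ -38298.)
K = -4392 (K = -488*3**2 = -488*9 = -4392)
1/(K + w) = 1/(-4392 - 155104859814/4049999) = 1/(-172892455422/4049999) = -4049999/172892455422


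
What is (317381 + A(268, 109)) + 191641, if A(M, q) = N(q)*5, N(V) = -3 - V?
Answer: 508462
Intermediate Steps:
A(M, q) = -15 - 5*q (A(M, q) = (-3 - q)*5 = -15 - 5*q)
(317381 + A(268, 109)) + 191641 = (317381 + (-15 - 5*109)) + 191641 = (317381 + (-15 - 545)) + 191641 = (317381 - 560) + 191641 = 316821 + 191641 = 508462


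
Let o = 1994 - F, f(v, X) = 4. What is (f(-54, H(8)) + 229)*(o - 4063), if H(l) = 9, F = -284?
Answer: -415905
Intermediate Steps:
o = 2278 (o = 1994 - 1*(-284) = 1994 + 284 = 2278)
(f(-54, H(8)) + 229)*(o - 4063) = (4 + 229)*(2278 - 4063) = 233*(-1785) = -415905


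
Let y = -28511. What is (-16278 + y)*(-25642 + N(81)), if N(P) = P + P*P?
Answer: 850991000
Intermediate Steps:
N(P) = P + P²
(-16278 + y)*(-25642 + N(81)) = (-16278 - 28511)*(-25642 + 81*(1 + 81)) = -44789*(-25642 + 81*82) = -44789*(-25642 + 6642) = -44789*(-19000) = 850991000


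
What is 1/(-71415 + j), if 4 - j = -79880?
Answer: 1/8469 ≈ 0.00011808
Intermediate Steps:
j = 79884 (j = 4 - 1*(-79880) = 4 + 79880 = 79884)
1/(-71415 + j) = 1/(-71415 + 79884) = 1/8469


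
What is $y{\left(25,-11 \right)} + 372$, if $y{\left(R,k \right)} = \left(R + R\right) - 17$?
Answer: $405$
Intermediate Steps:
$y{\left(R,k \right)} = -17 + 2 R$ ($y{\left(R,k \right)} = 2 R - 17 = -17 + 2 R$)
$y{\left(25,-11 \right)} + 372 = \left(-17 + 2 \cdot 25\right) + 372 = \left(-17 + 50\right) + 372 = 33 + 372 = 405$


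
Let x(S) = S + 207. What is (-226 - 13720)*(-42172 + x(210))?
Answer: 582315230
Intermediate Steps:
x(S) = 207 + S
(-226 - 13720)*(-42172 + x(210)) = (-226 - 13720)*(-42172 + (207 + 210)) = -13946*(-42172 + 417) = -13946*(-41755) = 582315230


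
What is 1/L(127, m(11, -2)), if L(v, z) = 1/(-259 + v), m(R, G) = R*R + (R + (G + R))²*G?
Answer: -132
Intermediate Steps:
m(R, G) = R² + G*(G + 2*R)² (m(R, G) = R² + (G + 2*R)²*G = R² + G*(G + 2*R)²)
1/L(127, m(11, -2)) = 1/(1/(-259 + 127)) = 1/(1/(-132)) = 1/(-1/132) = -132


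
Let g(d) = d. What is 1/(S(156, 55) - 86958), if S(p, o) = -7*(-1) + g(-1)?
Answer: -1/86952 ≈ -1.1501e-5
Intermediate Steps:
S(p, o) = 6 (S(p, o) = -7*(-1) - 1 = 7 - 1 = 6)
1/(S(156, 55) - 86958) = 1/(6 - 86958) = 1/(-86952) = -1/86952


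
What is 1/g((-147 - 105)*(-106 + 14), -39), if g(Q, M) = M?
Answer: -1/39 ≈ -0.025641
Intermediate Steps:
1/g((-147 - 105)*(-106 + 14), -39) = 1/(-39) = -1/39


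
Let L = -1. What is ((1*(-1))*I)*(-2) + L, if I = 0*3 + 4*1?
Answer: 7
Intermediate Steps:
I = 4 (I = 0 + 4 = 4)
((1*(-1))*I)*(-2) + L = ((1*(-1))*4)*(-2) - 1 = -1*4*(-2) - 1 = -4*(-2) - 1 = 8 - 1 = 7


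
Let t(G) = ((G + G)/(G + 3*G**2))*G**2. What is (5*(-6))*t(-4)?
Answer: 960/11 ≈ 87.273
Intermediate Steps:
t(G) = 2*G**3/(G + 3*G**2) (t(G) = ((2*G)/(G + 3*G**2))*G**2 = (2*G/(G + 3*G**2))*G**2 = 2*G**3/(G + 3*G**2))
(5*(-6))*t(-4) = (5*(-6))*(2*(-4)**2/(1 + 3*(-4))) = -60*16/(1 - 12) = -60*16/(-11) = -60*16*(-1)/11 = -30*(-32/11) = 960/11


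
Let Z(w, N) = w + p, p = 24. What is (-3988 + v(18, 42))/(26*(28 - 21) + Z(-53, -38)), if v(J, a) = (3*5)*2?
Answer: -3958/153 ≈ -25.869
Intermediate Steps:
v(J, a) = 30 (v(J, a) = 15*2 = 30)
Z(w, N) = 24 + w (Z(w, N) = w + 24 = 24 + w)
(-3988 + v(18, 42))/(26*(28 - 21) + Z(-53, -38)) = (-3988 + 30)/(26*(28 - 21) + (24 - 53)) = -3958/(26*7 - 29) = -3958/(182 - 29) = -3958/153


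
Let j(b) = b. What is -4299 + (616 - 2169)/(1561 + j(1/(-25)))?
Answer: -167803001/39024 ≈ -4300.0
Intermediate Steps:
-4299 + (616 - 2169)/(1561 + j(1/(-25))) = -4299 + (616 - 2169)/(1561 + 1/(-25)) = -4299 - 1553/(1561 + 1*(-1/25)) = -4299 - 1553/(1561 - 1/25) = -4299 - 1553/39024/25 = -4299 - 1553*25/39024 = -4299 - 38825/39024 = -167803001/39024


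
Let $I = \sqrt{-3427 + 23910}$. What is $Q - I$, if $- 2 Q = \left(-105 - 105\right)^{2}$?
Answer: $-22050 - \sqrt{20483} \approx -22193.0$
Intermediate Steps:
$I = \sqrt{20483} \approx 143.12$
$Q = -22050$ ($Q = - \frac{\left(-105 - 105\right)^{2}}{2} = - \frac{\left(-210\right)^{2}}{2} = \left(- \frac{1}{2}\right) 44100 = -22050$)
$Q - I = -22050 - \sqrt{20483}$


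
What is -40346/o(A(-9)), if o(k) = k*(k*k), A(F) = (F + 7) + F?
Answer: 40346/1331 ≈ 30.313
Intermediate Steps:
A(F) = 7 + 2*F (A(F) = (7 + F) + F = 7 + 2*F)
o(k) = k³ (o(k) = k*k² = k³)
-40346/o(A(-9)) = -40346/(7 + 2*(-9))³ = -40346/(7 - 18)³ = -40346/((-11)³) = -40346/(-1331) = -40346*(-1/1331) = 40346/1331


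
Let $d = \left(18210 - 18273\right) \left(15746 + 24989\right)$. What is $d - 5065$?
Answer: $-2571370$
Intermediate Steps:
$d = -2566305$ ($d = \left(-63\right) 40735 = -2566305$)
$d - 5065 = -2566305 - 5065 = -2571370$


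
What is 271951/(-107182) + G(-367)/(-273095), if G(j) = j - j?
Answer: -271951/107182 ≈ -2.5373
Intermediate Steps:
G(j) = 0
271951/(-107182) + G(-367)/(-273095) = 271951/(-107182) + 0/(-273095) = 271951*(-1/107182) + 0*(-1/273095) = -271951/107182 + 0 = -271951/107182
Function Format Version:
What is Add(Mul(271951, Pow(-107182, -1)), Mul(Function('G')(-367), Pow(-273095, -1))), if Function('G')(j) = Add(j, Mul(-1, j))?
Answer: Rational(-271951, 107182) ≈ -2.5373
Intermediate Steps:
Function('G')(j) = 0
Add(Mul(271951, Pow(-107182, -1)), Mul(Function('G')(-367), Pow(-273095, -1))) = Add(Mul(271951, Pow(-107182, -1)), Mul(0, Pow(-273095, -1))) = Add(Mul(271951, Rational(-1, 107182)), Mul(0, Rational(-1, 273095))) = Add(Rational(-271951, 107182), 0) = Rational(-271951, 107182)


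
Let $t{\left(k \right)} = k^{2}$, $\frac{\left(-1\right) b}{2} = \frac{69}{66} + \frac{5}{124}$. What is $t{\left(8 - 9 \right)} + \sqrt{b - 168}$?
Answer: $1 + \frac{i \sqrt{79150874}}{682} \approx 1.0 + 13.045 i$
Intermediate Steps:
$b = - \frac{1481}{682}$ ($b = - 2 \left(\frac{69}{66} + \frac{5}{124}\right) = - 2 \left(69 \cdot \frac{1}{66} + 5 \cdot \frac{1}{124}\right) = - 2 \left(\frac{23}{22} + \frac{5}{124}\right) = \left(-2\right) \frac{1481}{1364} = - \frac{1481}{682} \approx -2.1716$)
$t{\left(8 - 9 \right)} + \sqrt{b - 168} = \left(8 - 9\right)^{2} + \sqrt{- \frac{1481}{682} - 168} = \left(-1\right)^{2} + \sqrt{- \frac{116057}{682}} = 1 + \frac{i \sqrt{79150874}}{682}$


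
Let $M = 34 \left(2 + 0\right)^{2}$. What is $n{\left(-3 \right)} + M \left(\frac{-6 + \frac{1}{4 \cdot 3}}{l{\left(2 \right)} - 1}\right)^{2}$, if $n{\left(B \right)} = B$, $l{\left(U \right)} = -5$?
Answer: $\frac{83753}{648} \approx 129.25$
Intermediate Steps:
$M = 136$ ($M = 34 \cdot 2^{2} = 34 \cdot 4 = 136$)
$n{\left(-3 \right)} + M \left(\frac{-6 + \frac{1}{4 \cdot 3}}{l{\left(2 \right)} - 1}\right)^{2} = -3 + 136 \left(\frac{-6 + \frac{1}{4 \cdot 3}}{-5 - 1}\right)^{2} = -3 + 136 \left(\frac{-6 + \frac{1}{12}}{-6}\right)^{2} = -3 + 136 \left(\left(-6 + \frac{1}{12}\right) \left(- \frac{1}{6}\right)\right)^{2} = -3 + 136 \left(\left(- \frac{71}{12}\right) \left(- \frac{1}{6}\right)\right)^{2} = -3 + 136 \left(\frac{71}{72}\right)^{2} = -3 + 136 \cdot \frac{5041}{5184} = -3 + \frac{85697}{648} = \frac{83753}{648}$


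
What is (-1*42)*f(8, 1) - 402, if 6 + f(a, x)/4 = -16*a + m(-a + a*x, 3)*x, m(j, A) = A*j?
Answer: 22110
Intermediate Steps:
f(a, x) = -24 - 64*a + 4*x*(-3*a + 3*a*x) (f(a, x) = -24 + 4*(-16*a + (3*(-a + a*x))*x) = -24 + 4*(-16*a + (-3*a + 3*a*x)*x) = -24 + 4*(-16*a + x*(-3*a + 3*a*x)) = -24 + (-64*a + 4*x*(-3*a + 3*a*x)) = -24 - 64*a + 4*x*(-3*a + 3*a*x))
(-1*42)*f(8, 1) - 402 = (-1*42)*(-24 - 64*8 + 12*8*1*(-1 + 1)) - 402 = -42*(-24 - 512 + 12*8*1*0) - 402 = -42*(-24 - 512 + 0) - 402 = -42*(-536) - 402 = 22512 - 402 = 22110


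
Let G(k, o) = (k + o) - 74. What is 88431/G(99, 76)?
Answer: 88431/101 ≈ 875.55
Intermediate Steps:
G(k, o) = -74 + k + o
88431/G(99, 76) = 88431/(-74 + 99 + 76) = 88431/101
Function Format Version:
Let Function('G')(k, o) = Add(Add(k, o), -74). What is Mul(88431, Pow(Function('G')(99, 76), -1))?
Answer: Rational(88431, 101) ≈ 875.55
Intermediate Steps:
Function('G')(k, o) = Add(-74, k, o)
Mul(88431, Pow(Function('G')(99, 76), -1)) = Mul(88431, Pow(Add(-74, 99, 76), -1)) = Mul(88431, Pow(101, -1)) = Mul(88431, Rational(1, 101)) = Rational(88431, 101)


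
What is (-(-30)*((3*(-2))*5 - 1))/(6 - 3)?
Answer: -310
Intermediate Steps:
(-(-30)*((3*(-2))*5 - 1))/(6 - 3) = -(-30)*(-6*5 - 1)/3 = -(-30)*(-30 - 1)*(⅓) = -(-30)*(-31)*(⅓) = -10*93*(⅓) = -930*⅓ = -310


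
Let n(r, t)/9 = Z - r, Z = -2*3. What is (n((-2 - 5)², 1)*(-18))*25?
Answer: 222750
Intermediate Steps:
Z = -6
n(r, t) = -54 - 9*r (n(r, t) = 9*(-6 - r) = -54 - 9*r)
(n((-2 - 5)², 1)*(-18))*25 = ((-54 - 9*(-2 - 5)²)*(-18))*25 = ((-54 - 9*(-7)²)*(-18))*25 = ((-54 - 9*49)*(-18))*25 = ((-54 - 441)*(-18))*25 = -495*(-18)*25 = 8910*25 = 222750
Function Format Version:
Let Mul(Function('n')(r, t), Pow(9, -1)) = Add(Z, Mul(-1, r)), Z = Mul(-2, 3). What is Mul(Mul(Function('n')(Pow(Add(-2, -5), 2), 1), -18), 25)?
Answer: 222750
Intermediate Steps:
Z = -6
Function('n')(r, t) = Add(-54, Mul(-9, r)) (Function('n')(r, t) = Mul(9, Add(-6, Mul(-1, r))) = Add(-54, Mul(-9, r)))
Mul(Mul(Function('n')(Pow(Add(-2, -5), 2), 1), -18), 25) = Mul(Mul(Add(-54, Mul(-9, Pow(Add(-2, -5), 2))), -18), 25) = Mul(Mul(Add(-54, Mul(-9, Pow(-7, 2))), -18), 25) = Mul(Mul(Add(-54, Mul(-9, 49)), -18), 25) = Mul(Mul(Add(-54, -441), -18), 25) = Mul(Mul(-495, -18), 25) = Mul(8910, 25) = 222750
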